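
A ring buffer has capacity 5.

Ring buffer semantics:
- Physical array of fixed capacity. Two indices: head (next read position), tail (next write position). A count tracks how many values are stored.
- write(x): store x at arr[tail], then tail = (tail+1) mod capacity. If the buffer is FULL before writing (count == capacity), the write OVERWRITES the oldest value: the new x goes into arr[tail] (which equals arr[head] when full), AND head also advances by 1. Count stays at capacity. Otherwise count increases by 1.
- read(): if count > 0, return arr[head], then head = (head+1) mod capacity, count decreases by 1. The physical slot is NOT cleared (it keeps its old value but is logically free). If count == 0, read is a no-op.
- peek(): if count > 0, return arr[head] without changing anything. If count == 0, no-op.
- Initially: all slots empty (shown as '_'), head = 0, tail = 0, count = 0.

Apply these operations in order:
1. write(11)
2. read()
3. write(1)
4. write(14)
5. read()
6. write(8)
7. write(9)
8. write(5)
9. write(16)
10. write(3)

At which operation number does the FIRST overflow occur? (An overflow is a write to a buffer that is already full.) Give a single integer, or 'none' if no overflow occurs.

After op 1 (write(11)): arr=[11 _ _ _ _] head=0 tail=1 count=1
After op 2 (read()): arr=[11 _ _ _ _] head=1 tail=1 count=0
After op 3 (write(1)): arr=[11 1 _ _ _] head=1 tail=2 count=1
After op 4 (write(14)): arr=[11 1 14 _ _] head=1 tail=3 count=2
After op 5 (read()): arr=[11 1 14 _ _] head=2 tail=3 count=1
After op 6 (write(8)): arr=[11 1 14 8 _] head=2 tail=4 count=2
After op 7 (write(9)): arr=[11 1 14 8 9] head=2 tail=0 count=3
After op 8 (write(5)): arr=[5 1 14 8 9] head=2 tail=1 count=4
After op 9 (write(16)): arr=[5 16 14 8 9] head=2 tail=2 count=5
After op 10 (write(3)): arr=[5 16 3 8 9] head=3 tail=3 count=5

Answer: 10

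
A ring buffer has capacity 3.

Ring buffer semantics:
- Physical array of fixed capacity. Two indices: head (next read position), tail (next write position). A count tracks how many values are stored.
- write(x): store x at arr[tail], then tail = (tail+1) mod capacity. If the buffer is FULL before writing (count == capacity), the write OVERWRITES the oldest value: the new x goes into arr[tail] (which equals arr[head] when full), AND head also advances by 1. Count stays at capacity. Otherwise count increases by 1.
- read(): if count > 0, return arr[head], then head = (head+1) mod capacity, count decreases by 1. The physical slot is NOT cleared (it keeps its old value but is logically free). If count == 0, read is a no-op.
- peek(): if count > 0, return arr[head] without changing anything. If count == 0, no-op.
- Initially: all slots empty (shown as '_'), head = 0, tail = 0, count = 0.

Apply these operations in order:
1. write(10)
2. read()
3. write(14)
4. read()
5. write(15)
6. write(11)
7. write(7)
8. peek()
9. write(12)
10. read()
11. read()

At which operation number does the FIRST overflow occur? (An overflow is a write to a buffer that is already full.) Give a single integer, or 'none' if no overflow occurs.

Answer: 9

Derivation:
After op 1 (write(10)): arr=[10 _ _] head=0 tail=1 count=1
After op 2 (read()): arr=[10 _ _] head=1 tail=1 count=0
After op 3 (write(14)): arr=[10 14 _] head=1 tail=2 count=1
After op 4 (read()): arr=[10 14 _] head=2 tail=2 count=0
After op 5 (write(15)): arr=[10 14 15] head=2 tail=0 count=1
After op 6 (write(11)): arr=[11 14 15] head=2 tail=1 count=2
After op 7 (write(7)): arr=[11 7 15] head=2 tail=2 count=3
After op 8 (peek()): arr=[11 7 15] head=2 tail=2 count=3
After op 9 (write(12)): arr=[11 7 12] head=0 tail=0 count=3
After op 10 (read()): arr=[11 7 12] head=1 tail=0 count=2
After op 11 (read()): arr=[11 7 12] head=2 tail=0 count=1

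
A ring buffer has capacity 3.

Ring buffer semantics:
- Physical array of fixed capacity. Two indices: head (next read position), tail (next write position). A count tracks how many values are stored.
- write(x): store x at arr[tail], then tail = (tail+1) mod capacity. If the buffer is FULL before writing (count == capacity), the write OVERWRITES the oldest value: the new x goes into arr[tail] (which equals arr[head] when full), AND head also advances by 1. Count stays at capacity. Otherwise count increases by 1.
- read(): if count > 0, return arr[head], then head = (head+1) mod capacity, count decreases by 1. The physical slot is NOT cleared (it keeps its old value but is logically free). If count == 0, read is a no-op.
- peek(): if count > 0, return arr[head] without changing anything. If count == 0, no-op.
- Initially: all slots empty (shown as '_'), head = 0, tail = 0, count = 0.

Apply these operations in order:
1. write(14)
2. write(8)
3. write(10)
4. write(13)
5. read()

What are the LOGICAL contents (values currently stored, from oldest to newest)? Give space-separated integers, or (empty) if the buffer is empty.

Answer: 10 13

Derivation:
After op 1 (write(14)): arr=[14 _ _] head=0 tail=1 count=1
After op 2 (write(8)): arr=[14 8 _] head=0 tail=2 count=2
After op 3 (write(10)): arr=[14 8 10] head=0 tail=0 count=3
After op 4 (write(13)): arr=[13 8 10] head=1 tail=1 count=3
After op 5 (read()): arr=[13 8 10] head=2 tail=1 count=2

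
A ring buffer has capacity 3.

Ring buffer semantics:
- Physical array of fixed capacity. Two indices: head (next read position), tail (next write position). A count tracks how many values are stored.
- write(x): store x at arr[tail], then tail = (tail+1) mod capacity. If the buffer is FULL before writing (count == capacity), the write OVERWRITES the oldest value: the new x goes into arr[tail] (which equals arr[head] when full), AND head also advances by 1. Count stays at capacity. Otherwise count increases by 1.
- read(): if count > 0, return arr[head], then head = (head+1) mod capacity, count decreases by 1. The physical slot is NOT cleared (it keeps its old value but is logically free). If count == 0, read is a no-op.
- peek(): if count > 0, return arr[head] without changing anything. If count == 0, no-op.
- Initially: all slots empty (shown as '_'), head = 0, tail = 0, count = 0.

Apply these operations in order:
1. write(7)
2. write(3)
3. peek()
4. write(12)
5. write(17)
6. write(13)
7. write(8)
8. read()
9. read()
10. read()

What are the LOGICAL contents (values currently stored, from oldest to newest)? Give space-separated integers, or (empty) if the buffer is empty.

After op 1 (write(7)): arr=[7 _ _] head=0 tail=1 count=1
After op 2 (write(3)): arr=[7 3 _] head=0 tail=2 count=2
After op 3 (peek()): arr=[7 3 _] head=0 tail=2 count=2
After op 4 (write(12)): arr=[7 3 12] head=0 tail=0 count=3
After op 5 (write(17)): arr=[17 3 12] head=1 tail=1 count=3
After op 6 (write(13)): arr=[17 13 12] head=2 tail=2 count=3
After op 7 (write(8)): arr=[17 13 8] head=0 tail=0 count=3
After op 8 (read()): arr=[17 13 8] head=1 tail=0 count=2
After op 9 (read()): arr=[17 13 8] head=2 tail=0 count=1
After op 10 (read()): arr=[17 13 8] head=0 tail=0 count=0

Answer: (empty)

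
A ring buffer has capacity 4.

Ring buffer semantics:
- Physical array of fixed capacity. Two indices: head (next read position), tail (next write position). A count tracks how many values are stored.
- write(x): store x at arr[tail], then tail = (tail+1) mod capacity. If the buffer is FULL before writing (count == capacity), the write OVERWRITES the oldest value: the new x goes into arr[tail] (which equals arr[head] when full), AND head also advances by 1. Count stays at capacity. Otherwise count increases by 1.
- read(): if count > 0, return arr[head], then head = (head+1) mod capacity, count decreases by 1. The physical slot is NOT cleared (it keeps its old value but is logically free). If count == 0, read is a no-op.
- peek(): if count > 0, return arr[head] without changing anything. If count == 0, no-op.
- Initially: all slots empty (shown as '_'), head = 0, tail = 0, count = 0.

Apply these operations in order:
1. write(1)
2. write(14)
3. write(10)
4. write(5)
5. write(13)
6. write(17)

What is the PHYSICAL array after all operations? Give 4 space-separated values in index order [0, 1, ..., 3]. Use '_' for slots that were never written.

Answer: 13 17 10 5

Derivation:
After op 1 (write(1)): arr=[1 _ _ _] head=0 tail=1 count=1
After op 2 (write(14)): arr=[1 14 _ _] head=0 tail=2 count=2
After op 3 (write(10)): arr=[1 14 10 _] head=0 tail=3 count=3
After op 4 (write(5)): arr=[1 14 10 5] head=0 tail=0 count=4
After op 5 (write(13)): arr=[13 14 10 5] head=1 tail=1 count=4
After op 6 (write(17)): arr=[13 17 10 5] head=2 tail=2 count=4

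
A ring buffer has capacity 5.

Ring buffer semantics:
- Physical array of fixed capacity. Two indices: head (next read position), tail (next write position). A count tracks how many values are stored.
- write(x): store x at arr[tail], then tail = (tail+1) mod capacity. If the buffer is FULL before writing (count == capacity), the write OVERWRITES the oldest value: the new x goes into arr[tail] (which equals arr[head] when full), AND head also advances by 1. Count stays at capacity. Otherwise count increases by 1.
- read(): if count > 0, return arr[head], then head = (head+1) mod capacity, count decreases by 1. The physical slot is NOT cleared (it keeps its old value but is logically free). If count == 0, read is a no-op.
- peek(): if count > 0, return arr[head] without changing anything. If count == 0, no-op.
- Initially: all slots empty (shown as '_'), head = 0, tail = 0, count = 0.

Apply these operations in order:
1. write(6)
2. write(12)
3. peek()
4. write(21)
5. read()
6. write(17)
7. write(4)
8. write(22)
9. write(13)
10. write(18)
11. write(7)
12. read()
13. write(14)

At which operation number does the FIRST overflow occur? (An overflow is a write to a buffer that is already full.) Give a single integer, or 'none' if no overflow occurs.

After op 1 (write(6)): arr=[6 _ _ _ _] head=0 tail=1 count=1
After op 2 (write(12)): arr=[6 12 _ _ _] head=0 tail=2 count=2
After op 3 (peek()): arr=[6 12 _ _ _] head=0 tail=2 count=2
After op 4 (write(21)): arr=[6 12 21 _ _] head=0 tail=3 count=3
After op 5 (read()): arr=[6 12 21 _ _] head=1 tail=3 count=2
After op 6 (write(17)): arr=[6 12 21 17 _] head=1 tail=4 count=3
After op 7 (write(4)): arr=[6 12 21 17 4] head=1 tail=0 count=4
After op 8 (write(22)): arr=[22 12 21 17 4] head=1 tail=1 count=5
After op 9 (write(13)): arr=[22 13 21 17 4] head=2 tail=2 count=5
After op 10 (write(18)): arr=[22 13 18 17 4] head=3 tail=3 count=5
After op 11 (write(7)): arr=[22 13 18 7 4] head=4 tail=4 count=5
After op 12 (read()): arr=[22 13 18 7 4] head=0 tail=4 count=4
After op 13 (write(14)): arr=[22 13 18 7 14] head=0 tail=0 count=5

Answer: 9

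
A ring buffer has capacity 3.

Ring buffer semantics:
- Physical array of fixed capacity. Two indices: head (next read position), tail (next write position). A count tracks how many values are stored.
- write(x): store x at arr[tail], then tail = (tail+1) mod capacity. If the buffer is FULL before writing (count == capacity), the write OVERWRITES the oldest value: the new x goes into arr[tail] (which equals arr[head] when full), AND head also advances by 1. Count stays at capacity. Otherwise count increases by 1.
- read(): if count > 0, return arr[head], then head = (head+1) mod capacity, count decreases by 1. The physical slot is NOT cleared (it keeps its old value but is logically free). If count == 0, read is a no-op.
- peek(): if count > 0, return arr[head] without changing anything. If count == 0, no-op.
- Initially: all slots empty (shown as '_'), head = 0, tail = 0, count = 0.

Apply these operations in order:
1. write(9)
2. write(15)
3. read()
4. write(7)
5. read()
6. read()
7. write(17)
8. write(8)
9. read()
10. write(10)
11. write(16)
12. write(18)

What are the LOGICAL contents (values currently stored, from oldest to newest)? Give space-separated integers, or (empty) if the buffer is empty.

Answer: 10 16 18

Derivation:
After op 1 (write(9)): arr=[9 _ _] head=0 tail=1 count=1
After op 2 (write(15)): arr=[9 15 _] head=0 tail=2 count=2
After op 3 (read()): arr=[9 15 _] head=1 tail=2 count=1
After op 4 (write(7)): arr=[9 15 7] head=1 tail=0 count=2
After op 5 (read()): arr=[9 15 7] head=2 tail=0 count=1
After op 6 (read()): arr=[9 15 7] head=0 tail=0 count=0
After op 7 (write(17)): arr=[17 15 7] head=0 tail=1 count=1
After op 8 (write(8)): arr=[17 8 7] head=0 tail=2 count=2
After op 9 (read()): arr=[17 8 7] head=1 tail=2 count=1
After op 10 (write(10)): arr=[17 8 10] head=1 tail=0 count=2
After op 11 (write(16)): arr=[16 8 10] head=1 tail=1 count=3
After op 12 (write(18)): arr=[16 18 10] head=2 tail=2 count=3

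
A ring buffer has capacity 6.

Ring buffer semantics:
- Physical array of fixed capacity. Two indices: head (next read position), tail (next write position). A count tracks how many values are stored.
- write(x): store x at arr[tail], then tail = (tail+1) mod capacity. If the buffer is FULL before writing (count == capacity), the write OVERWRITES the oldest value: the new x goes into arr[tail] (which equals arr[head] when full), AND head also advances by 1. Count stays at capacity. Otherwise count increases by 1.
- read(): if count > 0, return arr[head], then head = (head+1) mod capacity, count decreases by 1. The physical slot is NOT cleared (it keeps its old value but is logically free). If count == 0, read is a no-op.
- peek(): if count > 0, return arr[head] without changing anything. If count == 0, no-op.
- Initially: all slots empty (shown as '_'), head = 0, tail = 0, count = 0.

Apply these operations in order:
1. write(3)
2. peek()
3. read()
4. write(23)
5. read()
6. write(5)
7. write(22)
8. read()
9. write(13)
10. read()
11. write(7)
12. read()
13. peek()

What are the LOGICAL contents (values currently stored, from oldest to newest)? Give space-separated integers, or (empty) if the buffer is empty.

After op 1 (write(3)): arr=[3 _ _ _ _ _] head=0 tail=1 count=1
After op 2 (peek()): arr=[3 _ _ _ _ _] head=0 tail=1 count=1
After op 3 (read()): arr=[3 _ _ _ _ _] head=1 tail=1 count=0
After op 4 (write(23)): arr=[3 23 _ _ _ _] head=1 tail=2 count=1
After op 5 (read()): arr=[3 23 _ _ _ _] head=2 tail=2 count=0
After op 6 (write(5)): arr=[3 23 5 _ _ _] head=2 tail=3 count=1
After op 7 (write(22)): arr=[3 23 5 22 _ _] head=2 tail=4 count=2
After op 8 (read()): arr=[3 23 5 22 _ _] head=3 tail=4 count=1
After op 9 (write(13)): arr=[3 23 5 22 13 _] head=3 tail=5 count=2
After op 10 (read()): arr=[3 23 5 22 13 _] head=4 tail=5 count=1
After op 11 (write(7)): arr=[3 23 5 22 13 7] head=4 tail=0 count=2
After op 12 (read()): arr=[3 23 5 22 13 7] head=5 tail=0 count=1
After op 13 (peek()): arr=[3 23 5 22 13 7] head=5 tail=0 count=1

Answer: 7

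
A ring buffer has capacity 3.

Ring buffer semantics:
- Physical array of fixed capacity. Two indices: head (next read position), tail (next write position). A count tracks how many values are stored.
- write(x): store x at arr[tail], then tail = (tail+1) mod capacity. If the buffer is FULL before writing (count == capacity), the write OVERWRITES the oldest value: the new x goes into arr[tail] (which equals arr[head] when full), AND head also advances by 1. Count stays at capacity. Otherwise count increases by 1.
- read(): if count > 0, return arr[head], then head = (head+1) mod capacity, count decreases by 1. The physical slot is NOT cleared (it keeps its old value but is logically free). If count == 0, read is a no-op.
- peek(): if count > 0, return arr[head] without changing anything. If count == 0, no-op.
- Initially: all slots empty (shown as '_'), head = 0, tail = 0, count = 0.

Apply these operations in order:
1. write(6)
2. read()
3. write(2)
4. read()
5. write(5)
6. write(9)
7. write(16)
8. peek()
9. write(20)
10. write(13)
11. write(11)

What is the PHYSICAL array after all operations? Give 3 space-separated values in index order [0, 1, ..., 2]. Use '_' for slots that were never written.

Answer: 13 11 20

Derivation:
After op 1 (write(6)): arr=[6 _ _] head=0 tail=1 count=1
After op 2 (read()): arr=[6 _ _] head=1 tail=1 count=0
After op 3 (write(2)): arr=[6 2 _] head=1 tail=2 count=1
After op 4 (read()): arr=[6 2 _] head=2 tail=2 count=0
After op 5 (write(5)): arr=[6 2 5] head=2 tail=0 count=1
After op 6 (write(9)): arr=[9 2 5] head=2 tail=1 count=2
After op 7 (write(16)): arr=[9 16 5] head=2 tail=2 count=3
After op 8 (peek()): arr=[9 16 5] head=2 tail=2 count=3
After op 9 (write(20)): arr=[9 16 20] head=0 tail=0 count=3
After op 10 (write(13)): arr=[13 16 20] head=1 tail=1 count=3
After op 11 (write(11)): arr=[13 11 20] head=2 tail=2 count=3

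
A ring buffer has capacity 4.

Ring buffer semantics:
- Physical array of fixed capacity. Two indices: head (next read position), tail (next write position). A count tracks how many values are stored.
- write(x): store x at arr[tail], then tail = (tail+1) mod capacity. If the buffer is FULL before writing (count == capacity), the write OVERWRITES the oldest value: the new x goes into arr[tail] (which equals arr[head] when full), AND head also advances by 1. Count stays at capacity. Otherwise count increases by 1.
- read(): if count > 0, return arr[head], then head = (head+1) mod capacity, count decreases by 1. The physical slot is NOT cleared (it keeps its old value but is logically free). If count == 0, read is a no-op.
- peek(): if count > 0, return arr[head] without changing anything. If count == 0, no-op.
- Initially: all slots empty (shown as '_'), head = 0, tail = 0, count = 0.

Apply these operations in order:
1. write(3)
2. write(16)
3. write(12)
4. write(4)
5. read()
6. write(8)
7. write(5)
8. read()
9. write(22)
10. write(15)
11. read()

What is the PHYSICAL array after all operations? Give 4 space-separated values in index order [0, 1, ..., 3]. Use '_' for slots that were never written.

Answer: 8 5 22 15

Derivation:
After op 1 (write(3)): arr=[3 _ _ _] head=0 tail=1 count=1
After op 2 (write(16)): arr=[3 16 _ _] head=0 tail=2 count=2
After op 3 (write(12)): arr=[3 16 12 _] head=0 tail=3 count=3
After op 4 (write(4)): arr=[3 16 12 4] head=0 tail=0 count=4
After op 5 (read()): arr=[3 16 12 4] head=1 tail=0 count=3
After op 6 (write(8)): arr=[8 16 12 4] head=1 tail=1 count=4
After op 7 (write(5)): arr=[8 5 12 4] head=2 tail=2 count=4
After op 8 (read()): arr=[8 5 12 4] head=3 tail=2 count=3
After op 9 (write(22)): arr=[8 5 22 4] head=3 tail=3 count=4
After op 10 (write(15)): arr=[8 5 22 15] head=0 tail=0 count=4
After op 11 (read()): arr=[8 5 22 15] head=1 tail=0 count=3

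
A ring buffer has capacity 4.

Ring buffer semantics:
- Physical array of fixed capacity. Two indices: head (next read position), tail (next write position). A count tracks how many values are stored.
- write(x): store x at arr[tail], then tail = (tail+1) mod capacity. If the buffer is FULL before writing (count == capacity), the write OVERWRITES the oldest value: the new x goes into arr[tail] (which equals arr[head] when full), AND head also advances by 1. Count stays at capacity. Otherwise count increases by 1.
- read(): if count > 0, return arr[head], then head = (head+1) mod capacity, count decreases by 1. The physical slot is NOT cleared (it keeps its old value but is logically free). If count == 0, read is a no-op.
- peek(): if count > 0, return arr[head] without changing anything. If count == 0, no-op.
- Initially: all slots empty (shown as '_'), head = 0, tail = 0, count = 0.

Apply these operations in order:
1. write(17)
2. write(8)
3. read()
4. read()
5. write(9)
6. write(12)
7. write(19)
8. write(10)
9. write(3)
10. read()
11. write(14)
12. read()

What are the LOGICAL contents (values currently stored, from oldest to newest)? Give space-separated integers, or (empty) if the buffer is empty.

After op 1 (write(17)): arr=[17 _ _ _] head=0 tail=1 count=1
After op 2 (write(8)): arr=[17 8 _ _] head=0 tail=2 count=2
After op 3 (read()): arr=[17 8 _ _] head=1 tail=2 count=1
After op 4 (read()): arr=[17 8 _ _] head=2 tail=2 count=0
After op 5 (write(9)): arr=[17 8 9 _] head=2 tail=3 count=1
After op 6 (write(12)): arr=[17 8 9 12] head=2 tail=0 count=2
After op 7 (write(19)): arr=[19 8 9 12] head=2 tail=1 count=3
After op 8 (write(10)): arr=[19 10 9 12] head=2 tail=2 count=4
After op 9 (write(3)): arr=[19 10 3 12] head=3 tail=3 count=4
After op 10 (read()): arr=[19 10 3 12] head=0 tail=3 count=3
After op 11 (write(14)): arr=[19 10 3 14] head=0 tail=0 count=4
After op 12 (read()): arr=[19 10 3 14] head=1 tail=0 count=3

Answer: 10 3 14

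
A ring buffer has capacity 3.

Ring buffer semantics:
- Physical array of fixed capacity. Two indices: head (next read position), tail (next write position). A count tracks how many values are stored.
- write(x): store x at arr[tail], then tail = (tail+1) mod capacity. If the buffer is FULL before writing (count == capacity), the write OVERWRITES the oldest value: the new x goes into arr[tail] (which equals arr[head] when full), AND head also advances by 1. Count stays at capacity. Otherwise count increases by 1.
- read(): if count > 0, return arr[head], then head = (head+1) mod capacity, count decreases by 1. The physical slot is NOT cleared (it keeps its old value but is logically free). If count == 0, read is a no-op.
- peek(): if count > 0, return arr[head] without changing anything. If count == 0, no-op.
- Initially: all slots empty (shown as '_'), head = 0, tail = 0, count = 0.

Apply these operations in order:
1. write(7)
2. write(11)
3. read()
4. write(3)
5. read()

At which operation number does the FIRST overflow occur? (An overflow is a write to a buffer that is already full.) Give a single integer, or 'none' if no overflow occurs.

After op 1 (write(7)): arr=[7 _ _] head=0 tail=1 count=1
After op 2 (write(11)): arr=[7 11 _] head=0 tail=2 count=2
After op 3 (read()): arr=[7 11 _] head=1 tail=2 count=1
After op 4 (write(3)): arr=[7 11 3] head=1 tail=0 count=2
After op 5 (read()): arr=[7 11 3] head=2 tail=0 count=1

Answer: none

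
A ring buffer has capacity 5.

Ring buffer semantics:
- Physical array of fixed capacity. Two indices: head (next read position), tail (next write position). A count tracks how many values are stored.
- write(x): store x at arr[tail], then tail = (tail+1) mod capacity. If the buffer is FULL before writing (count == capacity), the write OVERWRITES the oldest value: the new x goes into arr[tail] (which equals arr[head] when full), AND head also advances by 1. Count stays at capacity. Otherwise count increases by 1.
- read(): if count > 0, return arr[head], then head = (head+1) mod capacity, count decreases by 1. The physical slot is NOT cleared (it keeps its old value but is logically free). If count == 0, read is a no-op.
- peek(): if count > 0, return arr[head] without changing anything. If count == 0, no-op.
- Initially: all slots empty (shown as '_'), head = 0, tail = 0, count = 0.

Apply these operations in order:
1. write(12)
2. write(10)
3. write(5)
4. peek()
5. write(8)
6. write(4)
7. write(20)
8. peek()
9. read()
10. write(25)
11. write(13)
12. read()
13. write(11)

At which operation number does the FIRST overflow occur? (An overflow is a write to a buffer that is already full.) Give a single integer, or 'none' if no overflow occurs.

Answer: 7

Derivation:
After op 1 (write(12)): arr=[12 _ _ _ _] head=0 tail=1 count=1
After op 2 (write(10)): arr=[12 10 _ _ _] head=0 tail=2 count=2
After op 3 (write(5)): arr=[12 10 5 _ _] head=0 tail=3 count=3
After op 4 (peek()): arr=[12 10 5 _ _] head=0 tail=3 count=3
After op 5 (write(8)): arr=[12 10 5 8 _] head=0 tail=4 count=4
After op 6 (write(4)): arr=[12 10 5 8 4] head=0 tail=0 count=5
After op 7 (write(20)): arr=[20 10 5 8 4] head=1 tail=1 count=5
After op 8 (peek()): arr=[20 10 5 8 4] head=1 tail=1 count=5
After op 9 (read()): arr=[20 10 5 8 4] head=2 tail=1 count=4
After op 10 (write(25)): arr=[20 25 5 8 4] head=2 tail=2 count=5
After op 11 (write(13)): arr=[20 25 13 8 4] head=3 tail=3 count=5
After op 12 (read()): arr=[20 25 13 8 4] head=4 tail=3 count=4
After op 13 (write(11)): arr=[20 25 13 11 4] head=4 tail=4 count=5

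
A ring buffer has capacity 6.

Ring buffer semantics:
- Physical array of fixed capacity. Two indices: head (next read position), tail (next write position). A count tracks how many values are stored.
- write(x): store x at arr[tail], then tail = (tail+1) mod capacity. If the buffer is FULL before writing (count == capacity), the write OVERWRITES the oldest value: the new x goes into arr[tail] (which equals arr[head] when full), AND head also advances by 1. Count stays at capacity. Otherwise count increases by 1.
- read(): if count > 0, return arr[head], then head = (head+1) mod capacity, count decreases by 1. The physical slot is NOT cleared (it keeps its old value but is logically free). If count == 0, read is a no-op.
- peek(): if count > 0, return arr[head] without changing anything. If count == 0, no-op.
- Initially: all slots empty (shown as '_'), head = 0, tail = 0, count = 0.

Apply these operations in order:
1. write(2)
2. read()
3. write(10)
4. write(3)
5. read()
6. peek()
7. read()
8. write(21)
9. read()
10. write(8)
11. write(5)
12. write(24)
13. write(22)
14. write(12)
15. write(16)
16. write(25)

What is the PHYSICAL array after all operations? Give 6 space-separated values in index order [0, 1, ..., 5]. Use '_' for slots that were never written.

After op 1 (write(2)): arr=[2 _ _ _ _ _] head=0 tail=1 count=1
After op 2 (read()): arr=[2 _ _ _ _ _] head=1 tail=1 count=0
After op 3 (write(10)): arr=[2 10 _ _ _ _] head=1 tail=2 count=1
After op 4 (write(3)): arr=[2 10 3 _ _ _] head=1 tail=3 count=2
After op 5 (read()): arr=[2 10 3 _ _ _] head=2 tail=3 count=1
After op 6 (peek()): arr=[2 10 3 _ _ _] head=2 tail=3 count=1
After op 7 (read()): arr=[2 10 3 _ _ _] head=3 tail=3 count=0
After op 8 (write(21)): arr=[2 10 3 21 _ _] head=3 tail=4 count=1
After op 9 (read()): arr=[2 10 3 21 _ _] head=4 tail=4 count=0
After op 10 (write(8)): arr=[2 10 3 21 8 _] head=4 tail=5 count=1
After op 11 (write(5)): arr=[2 10 3 21 8 5] head=4 tail=0 count=2
After op 12 (write(24)): arr=[24 10 3 21 8 5] head=4 tail=1 count=3
After op 13 (write(22)): arr=[24 22 3 21 8 5] head=4 tail=2 count=4
After op 14 (write(12)): arr=[24 22 12 21 8 5] head=4 tail=3 count=5
After op 15 (write(16)): arr=[24 22 12 16 8 5] head=4 tail=4 count=6
After op 16 (write(25)): arr=[24 22 12 16 25 5] head=5 tail=5 count=6

Answer: 24 22 12 16 25 5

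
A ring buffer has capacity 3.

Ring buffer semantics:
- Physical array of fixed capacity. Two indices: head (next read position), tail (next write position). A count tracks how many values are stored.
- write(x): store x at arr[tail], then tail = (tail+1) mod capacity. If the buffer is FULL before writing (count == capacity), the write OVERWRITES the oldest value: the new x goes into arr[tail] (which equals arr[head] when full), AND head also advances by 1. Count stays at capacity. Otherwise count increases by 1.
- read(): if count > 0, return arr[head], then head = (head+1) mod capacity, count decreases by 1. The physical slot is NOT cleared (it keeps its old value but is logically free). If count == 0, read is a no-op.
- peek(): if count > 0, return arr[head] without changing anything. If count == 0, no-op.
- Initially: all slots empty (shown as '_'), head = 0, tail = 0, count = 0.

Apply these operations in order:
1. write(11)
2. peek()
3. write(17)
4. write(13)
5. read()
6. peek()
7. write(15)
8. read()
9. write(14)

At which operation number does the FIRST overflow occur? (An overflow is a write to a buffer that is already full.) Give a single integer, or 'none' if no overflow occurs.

After op 1 (write(11)): arr=[11 _ _] head=0 tail=1 count=1
After op 2 (peek()): arr=[11 _ _] head=0 tail=1 count=1
After op 3 (write(17)): arr=[11 17 _] head=0 tail=2 count=2
After op 4 (write(13)): arr=[11 17 13] head=0 tail=0 count=3
After op 5 (read()): arr=[11 17 13] head=1 tail=0 count=2
After op 6 (peek()): arr=[11 17 13] head=1 tail=0 count=2
After op 7 (write(15)): arr=[15 17 13] head=1 tail=1 count=3
After op 8 (read()): arr=[15 17 13] head=2 tail=1 count=2
After op 9 (write(14)): arr=[15 14 13] head=2 tail=2 count=3

Answer: none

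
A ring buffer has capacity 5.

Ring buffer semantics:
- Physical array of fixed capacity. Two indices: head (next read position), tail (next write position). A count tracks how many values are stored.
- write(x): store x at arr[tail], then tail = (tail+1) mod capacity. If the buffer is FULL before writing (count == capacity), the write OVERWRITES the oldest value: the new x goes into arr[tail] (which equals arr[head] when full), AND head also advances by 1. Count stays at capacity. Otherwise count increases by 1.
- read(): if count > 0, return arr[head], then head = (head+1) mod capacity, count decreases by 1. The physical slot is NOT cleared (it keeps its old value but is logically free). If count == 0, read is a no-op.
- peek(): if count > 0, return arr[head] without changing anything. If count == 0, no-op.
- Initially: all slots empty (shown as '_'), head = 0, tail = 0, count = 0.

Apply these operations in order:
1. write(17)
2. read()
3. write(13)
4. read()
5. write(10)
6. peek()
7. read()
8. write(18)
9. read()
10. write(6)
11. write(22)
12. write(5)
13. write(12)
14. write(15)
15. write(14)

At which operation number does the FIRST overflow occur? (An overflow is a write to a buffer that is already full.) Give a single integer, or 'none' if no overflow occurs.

After op 1 (write(17)): arr=[17 _ _ _ _] head=0 tail=1 count=1
After op 2 (read()): arr=[17 _ _ _ _] head=1 tail=1 count=0
After op 3 (write(13)): arr=[17 13 _ _ _] head=1 tail=2 count=1
After op 4 (read()): arr=[17 13 _ _ _] head=2 tail=2 count=0
After op 5 (write(10)): arr=[17 13 10 _ _] head=2 tail=3 count=1
After op 6 (peek()): arr=[17 13 10 _ _] head=2 tail=3 count=1
After op 7 (read()): arr=[17 13 10 _ _] head=3 tail=3 count=0
After op 8 (write(18)): arr=[17 13 10 18 _] head=3 tail=4 count=1
After op 9 (read()): arr=[17 13 10 18 _] head=4 tail=4 count=0
After op 10 (write(6)): arr=[17 13 10 18 6] head=4 tail=0 count=1
After op 11 (write(22)): arr=[22 13 10 18 6] head=4 tail=1 count=2
After op 12 (write(5)): arr=[22 5 10 18 6] head=4 tail=2 count=3
After op 13 (write(12)): arr=[22 5 12 18 6] head=4 tail=3 count=4
After op 14 (write(15)): arr=[22 5 12 15 6] head=4 tail=4 count=5
After op 15 (write(14)): arr=[22 5 12 15 14] head=0 tail=0 count=5

Answer: 15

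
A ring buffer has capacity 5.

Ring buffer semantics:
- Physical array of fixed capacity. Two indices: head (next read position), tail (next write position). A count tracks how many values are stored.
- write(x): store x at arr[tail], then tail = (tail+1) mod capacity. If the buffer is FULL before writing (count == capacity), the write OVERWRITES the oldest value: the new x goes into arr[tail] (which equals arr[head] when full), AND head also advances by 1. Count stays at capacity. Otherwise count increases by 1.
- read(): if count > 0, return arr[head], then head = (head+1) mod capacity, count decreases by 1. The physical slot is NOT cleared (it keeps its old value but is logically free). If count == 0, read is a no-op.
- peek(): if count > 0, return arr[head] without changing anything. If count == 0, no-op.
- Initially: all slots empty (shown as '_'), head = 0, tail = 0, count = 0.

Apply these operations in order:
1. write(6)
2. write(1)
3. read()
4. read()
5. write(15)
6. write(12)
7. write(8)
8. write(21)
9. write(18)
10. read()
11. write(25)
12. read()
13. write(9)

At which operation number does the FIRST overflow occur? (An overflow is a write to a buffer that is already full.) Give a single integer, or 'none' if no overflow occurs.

After op 1 (write(6)): arr=[6 _ _ _ _] head=0 tail=1 count=1
After op 2 (write(1)): arr=[6 1 _ _ _] head=0 tail=2 count=2
After op 3 (read()): arr=[6 1 _ _ _] head=1 tail=2 count=1
After op 4 (read()): arr=[6 1 _ _ _] head=2 tail=2 count=0
After op 5 (write(15)): arr=[6 1 15 _ _] head=2 tail=3 count=1
After op 6 (write(12)): arr=[6 1 15 12 _] head=2 tail=4 count=2
After op 7 (write(8)): arr=[6 1 15 12 8] head=2 tail=0 count=3
After op 8 (write(21)): arr=[21 1 15 12 8] head=2 tail=1 count=4
After op 9 (write(18)): arr=[21 18 15 12 8] head=2 tail=2 count=5
After op 10 (read()): arr=[21 18 15 12 8] head=3 tail=2 count=4
After op 11 (write(25)): arr=[21 18 25 12 8] head=3 tail=3 count=5
After op 12 (read()): arr=[21 18 25 12 8] head=4 tail=3 count=4
After op 13 (write(9)): arr=[21 18 25 9 8] head=4 tail=4 count=5

Answer: none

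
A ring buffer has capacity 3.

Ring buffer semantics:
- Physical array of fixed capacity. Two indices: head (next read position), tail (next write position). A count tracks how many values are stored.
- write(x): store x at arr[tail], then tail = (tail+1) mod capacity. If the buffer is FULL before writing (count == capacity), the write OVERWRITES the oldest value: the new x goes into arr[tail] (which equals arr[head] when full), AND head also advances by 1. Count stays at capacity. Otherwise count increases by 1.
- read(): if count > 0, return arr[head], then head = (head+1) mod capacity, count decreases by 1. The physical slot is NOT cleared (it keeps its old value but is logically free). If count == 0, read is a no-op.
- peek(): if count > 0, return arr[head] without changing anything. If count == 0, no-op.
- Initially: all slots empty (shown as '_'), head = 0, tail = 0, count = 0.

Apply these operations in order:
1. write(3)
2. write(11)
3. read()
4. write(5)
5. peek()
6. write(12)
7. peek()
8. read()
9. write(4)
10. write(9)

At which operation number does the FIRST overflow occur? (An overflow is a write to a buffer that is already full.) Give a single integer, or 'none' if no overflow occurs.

After op 1 (write(3)): arr=[3 _ _] head=0 tail=1 count=1
After op 2 (write(11)): arr=[3 11 _] head=0 tail=2 count=2
After op 3 (read()): arr=[3 11 _] head=1 tail=2 count=1
After op 4 (write(5)): arr=[3 11 5] head=1 tail=0 count=2
After op 5 (peek()): arr=[3 11 5] head=1 tail=0 count=2
After op 6 (write(12)): arr=[12 11 5] head=1 tail=1 count=3
After op 7 (peek()): arr=[12 11 5] head=1 tail=1 count=3
After op 8 (read()): arr=[12 11 5] head=2 tail=1 count=2
After op 9 (write(4)): arr=[12 4 5] head=2 tail=2 count=3
After op 10 (write(9)): arr=[12 4 9] head=0 tail=0 count=3

Answer: 10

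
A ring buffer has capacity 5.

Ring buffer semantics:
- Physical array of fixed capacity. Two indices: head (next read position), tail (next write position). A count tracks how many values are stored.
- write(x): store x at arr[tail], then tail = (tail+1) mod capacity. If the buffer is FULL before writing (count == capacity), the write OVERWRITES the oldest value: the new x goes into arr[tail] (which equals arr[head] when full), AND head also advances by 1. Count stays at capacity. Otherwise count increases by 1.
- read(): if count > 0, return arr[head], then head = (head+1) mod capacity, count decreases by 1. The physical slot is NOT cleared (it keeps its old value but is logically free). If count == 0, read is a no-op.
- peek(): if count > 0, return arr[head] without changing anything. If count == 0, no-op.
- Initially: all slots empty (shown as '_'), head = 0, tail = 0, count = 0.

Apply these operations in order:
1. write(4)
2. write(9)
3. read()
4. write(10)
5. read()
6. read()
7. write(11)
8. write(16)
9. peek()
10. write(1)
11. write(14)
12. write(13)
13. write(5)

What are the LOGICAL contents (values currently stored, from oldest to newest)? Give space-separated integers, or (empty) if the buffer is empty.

Answer: 16 1 14 13 5

Derivation:
After op 1 (write(4)): arr=[4 _ _ _ _] head=0 tail=1 count=1
After op 2 (write(9)): arr=[4 9 _ _ _] head=0 tail=2 count=2
After op 3 (read()): arr=[4 9 _ _ _] head=1 tail=2 count=1
After op 4 (write(10)): arr=[4 9 10 _ _] head=1 tail=3 count=2
After op 5 (read()): arr=[4 9 10 _ _] head=2 tail=3 count=1
After op 6 (read()): arr=[4 9 10 _ _] head=3 tail=3 count=0
After op 7 (write(11)): arr=[4 9 10 11 _] head=3 tail=4 count=1
After op 8 (write(16)): arr=[4 9 10 11 16] head=3 tail=0 count=2
After op 9 (peek()): arr=[4 9 10 11 16] head=3 tail=0 count=2
After op 10 (write(1)): arr=[1 9 10 11 16] head=3 tail=1 count=3
After op 11 (write(14)): arr=[1 14 10 11 16] head=3 tail=2 count=4
After op 12 (write(13)): arr=[1 14 13 11 16] head=3 tail=3 count=5
After op 13 (write(5)): arr=[1 14 13 5 16] head=4 tail=4 count=5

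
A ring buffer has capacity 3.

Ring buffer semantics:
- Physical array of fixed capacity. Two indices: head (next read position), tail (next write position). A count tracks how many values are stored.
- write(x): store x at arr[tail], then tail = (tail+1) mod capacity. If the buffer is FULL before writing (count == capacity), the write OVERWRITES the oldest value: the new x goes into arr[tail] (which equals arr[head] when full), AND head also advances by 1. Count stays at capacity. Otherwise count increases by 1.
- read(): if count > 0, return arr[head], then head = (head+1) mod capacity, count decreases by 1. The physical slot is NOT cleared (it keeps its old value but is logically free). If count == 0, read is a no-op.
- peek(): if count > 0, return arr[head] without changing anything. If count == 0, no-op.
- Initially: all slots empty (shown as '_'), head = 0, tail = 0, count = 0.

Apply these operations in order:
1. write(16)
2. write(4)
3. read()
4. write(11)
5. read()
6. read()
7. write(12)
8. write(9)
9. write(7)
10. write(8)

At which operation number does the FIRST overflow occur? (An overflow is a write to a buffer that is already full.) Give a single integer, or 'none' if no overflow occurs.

After op 1 (write(16)): arr=[16 _ _] head=0 tail=1 count=1
After op 2 (write(4)): arr=[16 4 _] head=0 tail=2 count=2
After op 3 (read()): arr=[16 4 _] head=1 tail=2 count=1
After op 4 (write(11)): arr=[16 4 11] head=1 tail=0 count=2
After op 5 (read()): arr=[16 4 11] head=2 tail=0 count=1
After op 6 (read()): arr=[16 4 11] head=0 tail=0 count=0
After op 7 (write(12)): arr=[12 4 11] head=0 tail=1 count=1
After op 8 (write(9)): arr=[12 9 11] head=0 tail=2 count=2
After op 9 (write(7)): arr=[12 9 7] head=0 tail=0 count=3
After op 10 (write(8)): arr=[8 9 7] head=1 tail=1 count=3

Answer: 10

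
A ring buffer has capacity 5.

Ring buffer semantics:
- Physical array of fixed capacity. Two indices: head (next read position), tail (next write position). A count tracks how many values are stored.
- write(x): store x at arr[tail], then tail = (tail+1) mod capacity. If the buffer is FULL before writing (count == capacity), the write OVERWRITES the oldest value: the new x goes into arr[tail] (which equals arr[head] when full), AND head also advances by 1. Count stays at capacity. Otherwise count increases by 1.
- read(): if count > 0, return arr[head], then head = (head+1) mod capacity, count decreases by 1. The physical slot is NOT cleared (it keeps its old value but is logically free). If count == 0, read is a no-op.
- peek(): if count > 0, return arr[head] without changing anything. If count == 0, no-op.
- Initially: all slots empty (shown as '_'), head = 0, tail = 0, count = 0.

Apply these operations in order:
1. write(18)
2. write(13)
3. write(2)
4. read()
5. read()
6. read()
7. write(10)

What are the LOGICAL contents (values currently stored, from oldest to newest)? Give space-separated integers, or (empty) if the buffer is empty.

After op 1 (write(18)): arr=[18 _ _ _ _] head=0 tail=1 count=1
After op 2 (write(13)): arr=[18 13 _ _ _] head=0 tail=2 count=2
After op 3 (write(2)): arr=[18 13 2 _ _] head=0 tail=3 count=3
After op 4 (read()): arr=[18 13 2 _ _] head=1 tail=3 count=2
After op 5 (read()): arr=[18 13 2 _ _] head=2 tail=3 count=1
After op 6 (read()): arr=[18 13 2 _ _] head=3 tail=3 count=0
After op 7 (write(10)): arr=[18 13 2 10 _] head=3 tail=4 count=1

Answer: 10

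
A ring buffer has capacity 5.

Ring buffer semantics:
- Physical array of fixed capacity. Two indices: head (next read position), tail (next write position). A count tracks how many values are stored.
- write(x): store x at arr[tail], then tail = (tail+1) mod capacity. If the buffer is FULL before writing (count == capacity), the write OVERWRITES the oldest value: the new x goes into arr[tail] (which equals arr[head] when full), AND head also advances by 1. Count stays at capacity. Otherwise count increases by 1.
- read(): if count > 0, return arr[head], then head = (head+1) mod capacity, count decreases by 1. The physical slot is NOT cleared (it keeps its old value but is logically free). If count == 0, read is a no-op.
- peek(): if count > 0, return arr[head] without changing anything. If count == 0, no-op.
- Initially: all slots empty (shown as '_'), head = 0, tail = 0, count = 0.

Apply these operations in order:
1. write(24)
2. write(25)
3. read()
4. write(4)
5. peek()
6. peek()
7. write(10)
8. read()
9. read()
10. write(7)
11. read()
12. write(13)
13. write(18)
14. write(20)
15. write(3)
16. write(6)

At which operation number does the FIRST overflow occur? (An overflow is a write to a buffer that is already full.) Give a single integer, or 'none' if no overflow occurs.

After op 1 (write(24)): arr=[24 _ _ _ _] head=0 tail=1 count=1
After op 2 (write(25)): arr=[24 25 _ _ _] head=0 tail=2 count=2
After op 3 (read()): arr=[24 25 _ _ _] head=1 tail=2 count=1
After op 4 (write(4)): arr=[24 25 4 _ _] head=1 tail=3 count=2
After op 5 (peek()): arr=[24 25 4 _ _] head=1 tail=3 count=2
After op 6 (peek()): arr=[24 25 4 _ _] head=1 tail=3 count=2
After op 7 (write(10)): arr=[24 25 4 10 _] head=1 tail=4 count=3
After op 8 (read()): arr=[24 25 4 10 _] head=2 tail=4 count=2
After op 9 (read()): arr=[24 25 4 10 _] head=3 tail=4 count=1
After op 10 (write(7)): arr=[24 25 4 10 7] head=3 tail=0 count=2
After op 11 (read()): arr=[24 25 4 10 7] head=4 tail=0 count=1
After op 12 (write(13)): arr=[13 25 4 10 7] head=4 tail=1 count=2
After op 13 (write(18)): arr=[13 18 4 10 7] head=4 tail=2 count=3
After op 14 (write(20)): arr=[13 18 20 10 7] head=4 tail=3 count=4
After op 15 (write(3)): arr=[13 18 20 3 7] head=4 tail=4 count=5
After op 16 (write(6)): arr=[13 18 20 3 6] head=0 tail=0 count=5

Answer: 16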